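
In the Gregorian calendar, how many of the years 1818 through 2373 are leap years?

Multiples of 4 in [1818,2373]: 139.
Of those, multiples of 100: 5 (not leap unless ÷400).
Multiples of 400: 1.
Leap years = 139 − 5 + 1 = 135.

135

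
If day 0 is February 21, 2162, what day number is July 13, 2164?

873

Feb 21, 2162 → Feb 21, 2163: 365 days.
Feb 21, 2163 → Feb 21, 2164: 365 days.
Feb 21, 2164 → Mar 21, 2164: 29 days (February has 29).
Mar 21, 2164 → Apr 21, 2164: 31 days (March has 31).
Apr 21, 2164 → May 21, 2164: 30 days (April has 30).
May 21, 2164 → Jun 21, 2164: 31 days (May has 31).
Jun 21, 2164 → Jul 13, 2164: 22 days.
Total: 873 days.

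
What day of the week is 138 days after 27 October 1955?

Tuesday

First find the weekday of Oct 27, 1955. Doomsday rule: the anchor day for the 1900s is Wednesday. For year 55: 55÷12 = 4 r 7, and 7÷4 = 1, so 4+7+1 = 12.
Wednesday + 12 ≡ Monday — that's 1955's doomsday.
In October the doomsday date is Oct 10.
Oct 27 is 17 days after Oct 10; 17 mod 7 = 3, so Monday + 3 = Thursday.
138 mod 7 = 5, so 138 days after a Thursday is Thursday + 5 = Tuesday.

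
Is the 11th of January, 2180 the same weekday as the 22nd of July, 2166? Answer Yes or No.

From Jul 22, 2166 to Jan 11, 2180 is 4921 days.
4921 mod 7 = 0, so they are the same weekday.
(Jul 22, 2166 is a Tuesday; Jan 11, 2180 is a Tuesday.)

Yes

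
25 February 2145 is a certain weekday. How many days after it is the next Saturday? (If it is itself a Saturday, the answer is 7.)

2

Feb 25, 2145 is a Thursday.
From Thursday to the next Saturday is 2 days.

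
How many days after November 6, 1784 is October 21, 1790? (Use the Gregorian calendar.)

2175

Nov 6, 1784 → Nov 6, 1785: 365 days.
Nov 6, 1785 → Nov 6, 1786: 365 days.
Nov 6, 1786 → Nov 6, 1787: 365 days.
Nov 6, 1787 → Nov 6, 1788: 366 days (Feb 29, 1788 is in that span).
Nov 6, 1788 → Nov 6, 1789: 365 days.
Nov 6, 1789 → Dec 6, 1789: 30 days (November has 30).
Dec 6, 1789 → Jan 6, 1790: 31 days (December has 31).
Jan 6, 1790 → Feb 6, 1790: 31 days (January has 31).
Feb 6, 1790 → Mar 6, 1790: 28 days (February has 28).
Mar 6, 1790 → Apr 6, 1790: 31 days (March has 31).
Apr 6, 1790 → May 6, 1790: 30 days (April has 30).
May 6, 1790 → Jun 6, 1790: 31 days (May has 31).
Jun 6, 1790 → Jul 6, 1790: 30 days (June has 30).
Jul 6, 1790 → Aug 6, 1790: 31 days (July has 31).
Aug 6, 1790 → Sep 6, 1790: 31 days (August has 31).
Sep 6, 1790 → Oct 6, 1790: 30 days (September has 30).
Oct 6, 1790 → Oct 21, 1790: 15 days.
Total: 2175 days.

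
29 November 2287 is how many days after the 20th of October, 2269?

Oct 20, 2269 → Oct 20, 2270: 365 days.
Oct 20, 2270 → Oct 20, 2271: 365 days.
Oct 20, 2271 → Oct 20, 2272: 366 days (Feb 29, 2272 is in that span).
Oct 20, 2272 → Oct 20, 2273: 365 days.
Oct 20, 2273 → Oct 20, 2274: 365 days.
Oct 20, 2274 → Oct 20, 2275: 365 days.
Oct 20, 2275 → Oct 20, 2276: 366 days (Feb 29, 2276 is in that span).
Oct 20, 2276 → Oct 20, 2277: 365 days.
Oct 20, 2277 → Oct 20, 2278: 365 days.
Oct 20, 2278 → Oct 20, 2279: 365 days.
Oct 20, 2279 → Oct 20, 2280: 366 days (Feb 29, 2280 is in that span).
Oct 20, 2280 → Oct 20, 2281: 365 days.
Oct 20, 2281 → Oct 20, 2282: 365 days.
Oct 20, 2282 → Oct 20, 2283: 365 days.
Oct 20, 2283 → Oct 20, 2284: 366 days (Feb 29, 2284 is in that span).
Oct 20, 2284 → Oct 20, 2285: 365 days.
Oct 20, 2285 → Oct 20, 2286: 365 days.
Oct 20, 2286 → Oct 20, 2287: 365 days.
Oct 20, 2287 → Nov 20, 2287: 31 days (October has 31).
Nov 20, 2287 → Nov 29, 2287: 9 days.
Total: 6614 days.

6614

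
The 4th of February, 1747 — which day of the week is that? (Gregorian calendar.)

Doomsday rule: the anchor day for the 1700s is Sunday. For year 47: 47÷12 = 3 r 11, and 11÷4 = 2, so 3+11+2 = 16.
Sunday + 16 ≡ Tuesday — that's 1747's doomsday.
In February the doomsday date is Feb 28 (1747 is not a leap year).
Feb 4 is 24 days before Feb 28; 24 mod 7 = 3, so Tuesday − 3 = Saturday.

Saturday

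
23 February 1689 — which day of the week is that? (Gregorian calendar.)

Doomsday rule: the anchor day for the 1600s is Tuesday. For year 89: 89÷12 = 7 r 5, and 5÷4 = 1, so 7+5+1 = 13.
Tuesday + 13 ≡ Monday — that's 1689's doomsday.
In February the doomsday date is Feb 28 (1689 is not a leap year).
Feb 23 is 5 days before Feb 28; 5 mod 7 = 5, so Monday − 5 = Wednesday.

Wednesday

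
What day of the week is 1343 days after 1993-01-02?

Friday

First find the weekday of Jan 2, 1993. Doomsday rule: the anchor day for the 1900s is Wednesday. For year 93: 93÷12 = 7 r 9, and 9÷4 = 2, so 7+9+2 = 18.
Wednesday + 18 ≡ Sunday — that's 1993's doomsday.
In January the doomsday date is Jan 3 (1993 is not a leap year).
Jan 2 is 1 day before Jan 3; 1 mod 7 = 1, so Sunday − 1 = Saturday.
1343 mod 7 = 6, so 1343 days after a Saturday is Saturday + 6 = Friday.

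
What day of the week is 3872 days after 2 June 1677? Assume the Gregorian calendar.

Jun 2, 1677 is a Wednesday.
3872 mod 7 = 1, so 3872 days after a Wednesday is Wednesday + 1 = Thursday.

Thursday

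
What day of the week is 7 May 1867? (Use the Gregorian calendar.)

Doomsday rule: the anchor day for the 1800s is Friday. For year 67: 67÷12 = 5 r 7, and 7÷4 = 1, so 5+7+1 = 13.
Friday + 13 ≡ Thursday — that's 1867's doomsday.
In May the doomsday date is May 9.
May 7 is 2 days before May 9; 2 mod 7 = 2, so Thursday − 2 = Tuesday.

Tuesday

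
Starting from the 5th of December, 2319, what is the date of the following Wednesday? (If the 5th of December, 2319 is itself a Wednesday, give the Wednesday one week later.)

December 10, 2319

Dec 5, 2319 is a Friday.
From Friday to the next Wednesday is 5 days.
Dec 5, 2319 + 5 = Dec 10, 2319.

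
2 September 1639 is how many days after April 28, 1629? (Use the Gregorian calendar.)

3779

Apr 28, 1629 → Apr 28, 1630: 365 days.
Apr 28, 1630 → Apr 28, 1631: 365 days.
Apr 28, 1631 → Apr 28, 1632: 366 days (Feb 29, 1632 is in that span).
Apr 28, 1632 → Apr 28, 1633: 365 days.
Apr 28, 1633 → Apr 28, 1634: 365 days.
Apr 28, 1634 → Apr 28, 1635: 365 days.
Apr 28, 1635 → Apr 28, 1636: 366 days (Feb 29, 1636 is in that span).
Apr 28, 1636 → Apr 28, 1637: 365 days.
Apr 28, 1637 → Apr 28, 1638: 365 days.
Apr 28, 1638 → Apr 28, 1639: 365 days.
Apr 28, 1639 → May 28, 1639: 30 days (April has 30).
May 28, 1639 → Jun 28, 1639: 31 days (May has 31).
Jun 28, 1639 → Jul 28, 1639: 30 days (June has 30).
Jul 28, 1639 → Aug 28, 1639: 31 days (July has 31).
Aug 28, 1639 → Sep 2, 1639: 5 days.
Total: 3779 days.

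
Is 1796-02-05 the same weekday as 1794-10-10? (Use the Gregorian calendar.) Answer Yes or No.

Yes

From Oct 10, 1794 to Feb 5, 1796 is 483 days.
483 mod 7 = 0, so they are the same weekday.
(Oct 10, 1794 is a Friday; Feb 5, 1796 is a Friday.)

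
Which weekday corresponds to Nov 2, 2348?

Doomsday rule: the anchor day for the 2300s is Wednesday. For year 48: 48÷12 = 4 r 0, and 0÷4 = 0, so 4+0+0 = 4.
Wednesday + 4 ≡ Sunday — that's 2348's doomsday.
In November the doomsday date is Nov 7.
Nov 2 is 5 days before Nov 7; 5 mod 7 = 5, so Sunday − 5 = Tuesday.

Tuesday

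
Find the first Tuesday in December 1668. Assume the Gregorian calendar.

December 1, 1668 is a Saturday.
The first Tuesday is therefore December 4 (3 days later).

December 4, 1668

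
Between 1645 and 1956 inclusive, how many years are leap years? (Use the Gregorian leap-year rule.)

Multiples of 4 in [1645,1956]: 78.
Of those, multiples of 100: 3 (not leap unless ÷400).
Multiples of 400: 0.
Leap years = 78 − 3 + 0 = 75.

75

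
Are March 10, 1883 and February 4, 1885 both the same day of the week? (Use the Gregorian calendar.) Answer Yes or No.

From Mar 10, 1883 to Feb 4, 1885 is 697 days.
697 mod 7 = 4, so they are different weekdays.
(Mar 10, 1883 is a Saturday; Feb 4, 1885 is a Wednesday.)

No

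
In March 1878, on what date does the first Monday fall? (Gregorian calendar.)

March 1, 1878 is a Friday.
The first Monday is therefore March 4 (3 days later).

March 4, 1878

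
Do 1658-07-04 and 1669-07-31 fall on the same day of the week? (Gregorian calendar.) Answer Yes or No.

No

From Jul 4, 1658 to Jul 31, 1669 is 4045 days.
4045 mod 7 = 6, so they are different weekdays.
(Jul 4, 1658 is a Thursday; Jul 31, 1669 is a Wednesday.)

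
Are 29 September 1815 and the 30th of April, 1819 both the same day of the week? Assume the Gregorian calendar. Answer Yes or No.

Yes

From Sep 29, 1815 to Apr 30, 1819 is 1309 days.
1309 mod 7 = 0, so they are the same weekday.
(Sep 29, 1815 is a Friday; Apr 30, 1819 is a Friday.)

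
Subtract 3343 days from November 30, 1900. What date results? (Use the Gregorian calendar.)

October 5, 1891

−365 (one year) → Nov 30, 1899 (2978 left).
−365 (one year) → Nov 30, 1898 (2613 left).
−365 (one year) → Nov 30, 1897 (2248 left).
−365 (one year) → Nov 30, 1896 (1883 left).
−366 (one year; includes Feb 29, 1896) → Nov 30, 1895 (1517 left).
−365 (one year) → Nov 30, 1894 (1152 left).
−365 (one year) → Nov 30, 1893 (787 left).
−365 (one year) → Nov 30, 1892 (422 left).
−366 (one year; includes Feb 29, 1892) → Nov 30, 1891 (56 left).
−30 → Oct 31, 1891 (end of Oct, 31 days; 26 left).
−26 → Oct 5, 1891.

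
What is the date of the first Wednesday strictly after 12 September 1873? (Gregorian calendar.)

September 17, 1873

Sep 12, 1873 is a Friday.
From Friday to the next Wednesday is 5 days.
Sep 12, 1873 + 5 = Sep 17, 1873.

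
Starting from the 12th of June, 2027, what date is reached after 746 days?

June 27, 2029

+366 (one year; includes Feb 29, 2028) → Jun 12, 2028 (380 left).
Jun has 30 days: +19 → Jul 1, 2028 (361 left).
Jul has 31 days: +31 → Aug 1, 2028 (330 left).
Aug has 31 days: +31 → Sep 1, 2028 (299 left).
Sep has 30 days: +30 → Oct 1, 2028 (269 left).
Oct has 31 days: +31 → Nov 1, 2028 (238 left).
Nov has 30 days: +30 → Dec 1, 2028 (208 left).
Dec has 31 days: +31 → Jan 1, 2029 (177 left).
Jan has 31 days: +31 → Feb 1, 2029 (146 left).
Feb has 28 days: +28 → Mar 1, 2029 (118 left).
Mar has 31 days: +31 → Apr 1, 2029 (87 left).
Apr has 30 days: +30 → May 1, 2029 (57 left).
May has 31 days: +31 → Jun 1, 2029 (26 left).
+26 → Jun 27, 2029.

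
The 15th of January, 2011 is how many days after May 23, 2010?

237

May 23, 2010 → Jun 23, 2010: 31 days (May has 31).
Jun 23, 2010 → Jul 23, 2010: 30 days (June has 30).
Jul 23, 2010 → Aug 23, 2010: 31 days (July has 31).
Aug 23, 2010 → Sep 23, 2010: 31 days (August has 31).
Sep 23, 2010 → Oct 23, 2010: 30 days (September has 30).
Oct 23, 2010 → Nov 23, 2010: 31 days (October has 31).
Nov 23, 2010 → Dec 23, 2010: 30 days (November has 30).
Dec 23, 2010 → Jan 15, 2011: 23 days.
Total: 237 days.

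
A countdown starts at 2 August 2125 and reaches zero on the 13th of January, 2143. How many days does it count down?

6373

Aug 2, 2125 → Aug 2, 2126: 365 days.
Aug 2, 2126 → Aug 2, 2127: 365 days.
Aug 2, 2127 → Aug 2, 2128: 366 days (Feb 29, 2128 is in that span).
Aug 2, 2128 → Aug 2, 2129: 365 days.
Aug 2, 2129 → Aug 2, 2130: 365 days.
Aug 2, 2130 → Aug 2, 2131: 365 days.
Aug 2, 2131 → Aug 2, 2132: 366 days (Feb 29, 2132 is in that span).
Aug 2, 2132 → Aug 2, 2133: 365 days.
Aug 2, 2133 → Aug 2, 2134: 365 days.
Aug 2, 2134 → Aug 2, 2135: 365 days.
Aug 2, 2135 → Aug 2, 2136: 366 days (Feb 29, 2136 is in that span).
Aug 2, 2136 → Aug 2, 2137: 365 days.
Aug 2, 2137 → Aug 2, 2138: 365 days.
Aug 2, 2138 → Aug 2, 2139: 365 days.
Aug 2, 2139 → Aug 2, 2140: 366 days (Feb 29, 2140 is in that span).
Aug 2, 2140 → Aug 2, 2141: 365 days.
Aug 2, 2141 → Aug 2, 2142: 365 days.
Aug 2, 2142 → Sep 2, 2142: 31 days (August has 31).
Sep 2, 2142 → Oct 2, 2142: 30 days (September has 30).
Oct 2, 2142 → Nov 2, 2142: 31 days (October has 31).
Nov 2, 2142 → Dec 2, 2142: 30 days (November has 30).
Dec 2, 2142 → Jan 2, 2143: 31 days (December has 31).
Jan 2, 2143 → Jan 13, 2143: 11 days.
Total: 6373 days.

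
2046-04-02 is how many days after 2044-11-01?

Nov 1, 2044 → Nov 1, 2045: 365 days.
Nov 1, 2045 → Dec 1, 2045: 30 days (November has 30).
Dec 1, 2045 → Jan 1, 2046: 31 days (December has 31).
Jan 1, 2046 → Feb 1, 2046: 31 days (January has 31).
Feb 1, 2046 → Mar 1, 2046: 28 days (February has 28).
Mar 1, 2046 → Apr 1, 2046: 31 days (March has 31).
Apr 1, 2046 → Apr 2, 2046: 1 days.
Total: 517 days.

517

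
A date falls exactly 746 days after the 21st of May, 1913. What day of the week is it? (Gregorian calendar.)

Sunday

May 21, 1913 is a Wednesday.
746 mod 7 = 4, so 746 days after a Wednesday is Wednesday + 4 = Sunday.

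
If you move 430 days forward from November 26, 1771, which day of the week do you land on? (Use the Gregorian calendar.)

Friday

First find the weekday of Nov 26, 1771. Doomsday rule: the anchor day for the 1700s is Sunday. For year 71: 71÷12 = 5 r 11, and 11÷4 = 2, so 5+11+2 = 18.
Sunday + 18 ≡ Thursday — that's 1771's doomsday.
In November the doomsday date is Nov 7.
Nov 26 is 19 days after Nov 7; 19 mod 7 = 5, so Thursday + 5 = Tuesday.
430 mod 7 = 3, so 430 days after a Tuesday is Tuesday + 3 = Friday.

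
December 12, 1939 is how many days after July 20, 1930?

3432

Jul 20, 1930 → Jul 20, 1931: 365 days.
Jul 20, 1931 → Jul 20, 1932: 366 days (Feb 29, 1932 is in that span).
Jul 20, 1932 → Jul 20, 1933: 365 days.
Jul 20, 1933 → Jul 20, 1934: 365 days.
Jul 20, 1934 → Jul 20, 1935: 365 days.
Jul 20, 1935 → Jul 20, 1936: 366 days (Feb 29, 1936 is in that span).
Jul 20, 1936 → Jul 20, 1937: 365 days.
Jul 20, 1937 → Jul 20, 1938: 365 days.
Jul 20, 1938 → Jul 20, 1939: 365 days.
Jul 20, 1939 → Aug 20, 1939: 31 days (July has 31).
Aug 20, 1939 → Sep 20, 1939: 31 days (August has 31).
Sep 20, 1939 → Oct 20, 1939: 30 days (September has 30).
Oct 20, 1939 → Nov 20, 1939: 31 days (October has 31).
Nov 20, 1939 → Dec 12, 1939: 22 days.
Total: 3432 days.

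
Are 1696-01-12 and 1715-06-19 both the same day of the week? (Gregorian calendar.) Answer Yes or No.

No

From Jan 12, 1696 to Jun 19, 1715 is 7097 days.
7097 mod 7 = 6, so they are different weekdays.
(Jan 12, 1696 is a Thursday; Jun 19, 1715 is a Wednesday.)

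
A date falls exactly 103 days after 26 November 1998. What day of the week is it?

Tuesday

First find the weekday of Nov 26, 1998. Doomsday rule: the anchor day for the 1900s is Wednesday. For year 98: 98÷12 = 8 r 2, and 2÷4 = 0, so 8+2+0 = 10.
Wednesday + 10 ≡ Saturday — that's 1998's doomsday.
In November the doomsday date is Nov 7.
Nov 26 is 19 days after Nov 7; 19 mod 7 = 5, so Saturday + 5 = Thursday.
103 mod 7 = 5, so 103 days after a Thursday is Thursday + 5 = Tuesday.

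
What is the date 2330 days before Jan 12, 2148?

−365 (one year) → Jan 12, 2147 (1965 left).
−365 (one year) → Jan 12, 2146 (1600 left).
−365 (one year) → Jan 12, 2145 (1235 left).
−366 (one year; includes Feb 29, 2144) → Jan 12, 2144 (869 left).
−365 (one year) → Jan 12, 2143 (504 left).
−365 (one year) → Jan 12, 2142 (139 left).
−12 → Dec 31, 2141 (end of Dec, 31 days; 127 left).
−31 → Nov 30, 2141 (end of Nov, 30 days; 96 left).
−30 → Oct 31, 2141 (end of Oct, 31 days; 66 left).
−31 → Sep 30, 2141 (end of Sep, 30 days; 35 left).
−30 → Aug 31, 2141 (end of Aug, 31 days; 5 left).
−5 → Aug 26, 2141.

August 26, 2141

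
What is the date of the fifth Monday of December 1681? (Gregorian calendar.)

December 29, 1681

December 1, 1681 is a Monday.
The first Monday is therefore December 1 (same day).
The fifth Monday is 1 + 4×7 = December 29.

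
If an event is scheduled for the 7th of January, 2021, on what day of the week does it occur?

Thursday

January 1, 2021 is a Friday.
Jan 1, 2021 → Jan 7, 2021: 6 days.
Total: 6 days.
6 mod 7 = 6, so Friday + 6 = Thursday.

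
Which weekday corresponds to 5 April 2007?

Thursday

Doomsday rule: the anchor day for the 2000s is Tuesday. For year 07: 7÷12 = 0 r 7, and 7÷4 = 1, so 0+7+1 = 8.
Tuesday + 8 ≡ Wednesday — that's 2007's doomsday.
In April the doomsday date is Apr 4.
Apr 5 is 1 day after Apr 4; 1 mod 7 = 1, so Wednesday + 1 = Thursday.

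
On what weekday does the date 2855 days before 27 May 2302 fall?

May 27, 2302 is a Tuesday.
2855 mod 7 = 6, so 2855 days before a Tuesday is Tuesday − 6 = Wednesday.

Wednesday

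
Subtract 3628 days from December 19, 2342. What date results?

January 12, 2333

−365 (one year) → Dec 19, 2341 (3263 left).
−365 (one year) → Dec 19, 2340 (2898 left).
−366 (one year; includes Feb 29, 2340) → Dec 19, 2339 (2532 left).
−365 (one year) → Dec 19, 2338 (2167 left).
−365 (one year) → Dec 19, 2337 (1802 left).
−365 (one year) → Dec 19, 2336 (1437 left).
−366 (one year; includes Feb 29, 2336) → Dec 19, 2335 (1071 left).
−365 (one year) → Dec 19, 2334 (706 left).
−365 (one year) → Dec 19, 2333 (341 left).
−19 → Nov 30, 2333 (end of Nov, 30 days; 322 left).
−30 → Oct 31, 2333 (end of Oct, 31 days; 292 left).
−31 → Sep 30, 2333 (end of Sep, 30 days; 261 left).
−30 → Aug 31, 2333 (end of Aug, 31 days; 231 left).
−31 → Jul 31, 2333 (end of Jul, 31 days; 200 left).
−31 → Jun 30, 2333 (end of Jun, 30 days; 169 left).
−30 → May 31, 2333 (end of May, 31 days; 139 left).
−31 → Apr 30, 2333 (end of Apr, 30 days; 108 left).
−30 → Mar 31, 2333 (end of Mar, 31 days; 78 left).
−31 → Feb 28, 2333 (end of Feb, 28 days; 47 left).
−28 → Jan 31, 2333 (end of Jan, 31 days; 19 left).
−19 → Jan 12, 2333.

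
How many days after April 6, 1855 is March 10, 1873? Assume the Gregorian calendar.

6548

Apr 6, 1855 → Apr 6, 1856: 366 days (Feb 29, 1856 is in that span).
Apr 6, 1856 → Apr 6, 1857: 365 days.
Apr 6, 1857 → Apr 6, 1858: 365 days.
Apr 6, 1858 → Apr 6, 1859: 365 days.
Apr 6, 1859 → Apr 6, 1860: 366 days (Feb 29, 1860 is in that span).
Apr 6, 1860 → Apr 6, 1861: 365 days.
Apr 6, 1861 → Apr 6, 1862: 365 days.
Apr 6, 1862 → Apr 6, 1863: 365 days.
Apr 6, 1863 → Apr 6, 1864: 366 days (Feb 29, 1864 is in that span).
Apr 6, 1864 → Apr 6, 1865: 365 days.
Apr 6, 1865 → Apr 6, 1866: 365 days.
Apr 6, 1866 → Apr 6, 1867: 365 days.
Apr 6, 1867 → Apr 6, 1868: 366 days (Feb 29, 1868 is in that span).
Apr 6, 1868 → Apr 6, 1869: 365 days.
Apr 6, 1869 → Apr 6, 1870: 365 days.
Apr 6, 1870 → Apr 6, 1871: 365 days.
Apr 6, 1871 → Apr 6, 1872: 366 days (Feb 29, 1872 is in that span).
Apr 6, 1872 → May 6, 1872: 30 days (April has 30).
May 6, 1872 → Jun 6, 1872: 31 days (May has 31).
Jun 6, 1872 → Jul 6, 1872: 30 days (June has 30).
Jul 6, 1872 → Aug 6, 1872: 31 days (July has 31).
Aug 6, 1872 → Sep 6, 1872: 31 days (August has 31).
Sep 6, 1872 → Oct 6, 1872: 30 days (September has 30).
Oct 6, 1872 → Nov 6, 1872: 31 days (October has 31).
Nov 6, 1872 → Dec 6, 1872: 30 days (November has 30).
Dec 6, 1872 → Jan 6, 1873: 31 days (December has 31).
Jan 6, 1873 → Feb 6, 1873: 31 days (January has 31).
Feb 6, 1873 → Mar 6, 1873: 28 days (February has 28).
Mar 6, 1873 → Mar 10, 1873: 4 days.
Total: 6548 days.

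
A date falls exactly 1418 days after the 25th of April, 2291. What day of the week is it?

Wednesday

First find the weekday of Apr 25, 2291. Doomsday rule: the anchor day for the 2200s is Friday. For year 91: 91÷12 = 7 r 7, and 7÷4 = 1, so 7+7+1 = 15.
Friday + 15 ≡ Saturday — that's 2291's doomsday.
In April the doomsday date is Apr 4.
Apr 25 is 21 days after Apr 4; 21 mod 7 = 0, so Saturday + 0 = Saturday.
1418 mod 7 = 4, so 1418 days after a Saturday is Saturday + 4 = Wednesday.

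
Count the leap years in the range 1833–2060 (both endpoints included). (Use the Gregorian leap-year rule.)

56

Multiples of 4 in [1833,2060]: 57.
Of those, multiples of 100: 2 (not leap unless ÷400).
Multiples of 400: 1.
Leap years = 57 − 2 + 1 = 56.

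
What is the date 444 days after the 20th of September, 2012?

December 8, 2013

+365 (one year) → Sep 20, 2013 (79 left).
Sep has 30 days: +11 → Oct 1, 2013 (68 left).
Oct has 31 days: +31 → Nov 1, 2013 (37 left).
Nov has 30 days: +30 → Dec 1, 2013 (7 left).
+7 → Dec 8, 2013.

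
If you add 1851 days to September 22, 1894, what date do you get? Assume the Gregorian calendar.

October 17, 1899

+365 (one year) → Sep 22, 1895 (1486 left).
+366 (one year; includes Feb 29, 1896) → Sep 22, 1896 (1120 left).
+365 (one year) → Sep 22, 1897 (755 left).
+365 (one year) → Sep 22, 1898 (390 left).
Sep has 30 days: +9 → Oct 1, 1898 (381 left).
Oct has 31 days: +31 → Nov 1, 1898 (350 left).
Nov has 30 days: +30 → Dec 1, 1898 (320 left).
Dec has 31 days: +31 → Jan 1, 1899 (289 left).
Jan has 31 days: +31 → Feb 1, 1899 (258 left).
Feb has 28 days: +28 → Mar 1, 1899 (230 left).
Mar has 31 days: +31 → Apr 1, 1899 (199 left).
Apr has 30 days: +30 → May 1, 1899 (169 left).
May has 31 days: +31 → Jun 1, 1899 (138 left).
Jun has 30 days: +30 → Jul 1, 1899 (108 left).
Jul has 31 days: +31 → Aug 1, 1899 (77 left).
Aug has 31 days: +31 → Sep 1, 1899 (46 left).
Sep has 30 days: +30 → Oct 1, 1899 (16 left).
+16 → Oct 17, 1899.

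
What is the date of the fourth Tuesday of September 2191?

September 27, 2191

September 1, 2191 is a Thursday.
The first Tuesday is therefore September 6 (5 days later).
The fourth Tuesday is 6 + 3×7 = September 27.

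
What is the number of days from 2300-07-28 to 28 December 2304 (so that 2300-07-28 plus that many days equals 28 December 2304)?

Jul 28, 2300 → Jul 28, 2301: 365 days.
Jul 28, 2301 → Jul 28, 2302: 365 days.
Jul 28, 2302 → Jul 28, 2303: 365 days.
Jul 28, 2303 → Jul 28, 2304: 366 days (Feb 29, 2304 is in that span).
Jul 28, 2304 → Aug 28, 2304: 31 days (July has 31).
Aug 28, 2304 → Sep 28, 2304: 31 days (August has 31).
Sep 28, 2304 → Oct 28, 2304: 30 days (September has 30).
Oct 28, 2304 → Nov 28, 2304: 31 days (October has 31).
Nov 28, 2304 → Dec 28, 2304: 30 days.
Total: 1614 days.

1614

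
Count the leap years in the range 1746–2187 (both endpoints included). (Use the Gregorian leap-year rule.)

107

Multiples of 4 in [1746,2187]: 110.
Of those, multiples of 100: 4 (not leap unless ÷400).
Multiples of 400: 1.
Leap years = 110 − 4 + 1 = 107.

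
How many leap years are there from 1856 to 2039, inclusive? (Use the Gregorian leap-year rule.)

45

Multiples of 4 in [1856,2039]: 46.
Of those, multiples of 100: 2 (not leap unless ÷400).
Multiples of 400: 1.
Leap years = 46 − 2 + 1 = 45.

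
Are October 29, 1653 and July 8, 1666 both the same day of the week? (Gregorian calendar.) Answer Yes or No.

From Oct 29, 1653 to Jul 8, 1666 is 4635 days.
4635 mod 7 = 1, so they are different weekdays.
(Oct 29, 1653 is a Wednesday; Jul 8, 1666 is a Thursday.)

No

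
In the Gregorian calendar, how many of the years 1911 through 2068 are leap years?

Multiples of 4 in [1911,2068]: 40.
Of those, multiples of 100: 1 (not leap unless ÷400).
Multiples of 400: 1.
Leap years = 40 − 1 + 1 = 40.

40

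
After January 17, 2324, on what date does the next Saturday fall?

January 19, 2324

Jan 17, 2324 is a Thursday.
From Thursday to the next Saturday is 2 days.
Jan 17, 2324 + 2 = Jan 19, 2324.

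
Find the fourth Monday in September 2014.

September 22, 2014

September 1, 2014 is a Monday.
The first Monday is therefore September 1 (same day).
The fourth Monday is 1 + 3×7 = September 22.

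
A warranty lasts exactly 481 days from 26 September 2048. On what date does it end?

+365 (one year) → Sep 26, 2049 (116 left).
Sep has 30 days: +5 → Oct 1, 2049 (111 left).
Oct has 31 days: +31 → Nov 1, 2049 (80 left).
Nov has 30 days: +30 → Dec 1, 2049 (50 left).
Dec has 31 days: +31 → Jan 1, 2050 (19 left).
+19 → Jan 20, 2050.

January 20, 2050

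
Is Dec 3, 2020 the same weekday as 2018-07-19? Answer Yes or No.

Yes

From Jul 19, 2018 to Dec 3, 2020 is 868 days.
868 mod 7 = 0, so they are the same weekday.
(Jul 19, 2018 is a Thursday; Dec 3, 2020 is a Thursday.)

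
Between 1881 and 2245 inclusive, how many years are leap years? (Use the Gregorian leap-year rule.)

Multiples of 4 in [1881,2245]: 91.
Of those, multiples of 100: 4 (not leap unless ÷400).
Multiples of 400: 1.
Leap years = 91 − 4 + 1 = 88.

88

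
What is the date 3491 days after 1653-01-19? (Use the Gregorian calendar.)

August 11, 1662

+365 (one year) → Jan 19, 1654 (3126 left).
+365 (one year) → Jan 19, 1655 (2761 left).
+365 (one year) → Jan 19, 1656 (2396 left).
+366 (one year; includes Feb 29, 1656) → Jan 19, 1657 (2030 left).
+365 (one year) → Jan 19, 1658 (1665 left).
+365 (one year) → Jan 19, 1659 (1300 left).
+365 (one year) → Jan 19, 1660 (935 left).
+366 (one year; includes Feb 29, 1660) → Jan 19, 1661 (569 left).
+365 (one year) → Jan 19, 1662 (204 left).
Jan has 31 days: +13 → Feb 1, 1662 (191 left).
Feb has 28 days: +28 → Mar 1, 1662 (163 left).
Mar has 31 days: +31 → Apr 1, 1662 (132 left).
Apr has 30 days: +30 → May 1, 1662 (102 left).
May has 31 days: +31 → Jun 1, 1662 (71 left).
Jun has 30 days: +30 → Jul 1, 1662 (41 left).
Jul has 31 days: +31 → Aug 1, 1662 (10 left).
+10 → Aug 11, 1662.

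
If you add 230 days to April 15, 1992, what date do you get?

Apr has 30 days: +16 → May 1, 1992 (214 left).
May has 31 days: +31 → Jun 1, 1992 (183 left).
Jun has 30 days: +30 → Jul 1, 1992 (153 left).
Jul has 31 days: +31 → Aug 1, 1992 (122 left).
Aug has 31 days: +31 → Sep 1, 1992 (91 left).
Sep has 30 days: +30 → Oct 1, 1992 (61 left).
Oct has 31 days: +31 → Nov 1, 1992 (30 left).
Nov has 30 days: +30 → Dec 1, 1992 (0 left).

December 1, 1992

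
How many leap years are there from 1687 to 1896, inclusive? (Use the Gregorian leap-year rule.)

Multiples of 4 in [1687,1896]: 53.
Of those, multiples of 100: 2 (not leap unless ÷400).
Multiples of 400: 0.
Leap years = 53 − 2 + 0 = 51.

51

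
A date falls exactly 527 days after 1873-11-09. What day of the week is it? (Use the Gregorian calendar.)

Tuesday

First find the weekday of Nov 9, 1873. Doomsday rule: the anchor day for the 1800s is Friday. For year 73: 73÷12 = 6 r 1, and 1÷4 = 0, so 6+1+0 = 7.
Friday + 7 ≡ Friday — that's 1873's doomsday.
In November the doomsday date is Nov 7.
Nov 9 is 2 days after Nov 7; 2 mod 7 = 2, so Friday + 2 = Sunday.
527 mod 7 = 2, so 527 days after a Sunday is Sunday + 2 = Tuesday.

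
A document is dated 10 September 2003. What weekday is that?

Doomsday rule: the anchor day for the 2000s is Tuesday. For year 03: 3÷12 = 0 r 3, and 3÷4 = 0, so 0+3+0 = 3.
Tuesday + 3 ≡ Friday — that's 2003's doomsday.
In September the doomsday date is Sep 5.
Sep 10 is 5 days after Sep 5; 5 mod 7 = 5, so Friday + 5 = Wednesday.

Wednesday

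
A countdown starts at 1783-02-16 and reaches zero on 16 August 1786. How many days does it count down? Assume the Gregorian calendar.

Feb 16, 1783 → Feb 16, 1784: 365 days.
Feb 16, 1784 → Feb 16, 1785: 366 days (Feb 29, 1784 is in that span).
Feb 16, 1785 → Feb 16, 1786: 365 days.
Feb 16, 1786 → Mar 16, 1786: 28 days (February has 28).
Mar 16, 1786 → Apr 16, 1786: 31 days (March has 31).
Apr 16, 1786 → May 16, 1786: 30 days (April has 30).
May 16, 1786 → Jun 16, 1786: 31 days (May has 31).
Jun 16, 1786 → Jul 16, 1786: 30 days (June has 30).
Jul 16, 1786 → Aug 16, 1786: 31 days.
Total: 1277 days.

1277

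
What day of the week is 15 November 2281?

Tuesday

Doomsday rule: the anchor day for the 2200s is Friday. For year 81: 81÷12 = 6 r 9, and 9÷4 = 2, so 6+9+2 = 17.
Friday + 17 ≡ Monday — that's 2281's doomsday.
In November the doomsday date is Nov 7.
Nov 15 is 8 days after Nov 7; 8 mod 7 = 1, so Monday + 1 = Tuesday.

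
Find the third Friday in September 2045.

September 1, 2045 is a Friday.
The first Friday is therefore September 1 (same day).
The third Friday is 1 + 2×7 = September 15.

September 15, 2045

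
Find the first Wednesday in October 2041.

October 1, 2041 is a Tuesday.
The first Wednesday is therefore October 2 (1 days later).

October 2, 2041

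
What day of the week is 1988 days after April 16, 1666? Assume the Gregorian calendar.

Friday

Apr 16, 1666 is a Friday.
1988 mod 7 = 0, so 1988 days after a Friday is Friday + 0 = Friday.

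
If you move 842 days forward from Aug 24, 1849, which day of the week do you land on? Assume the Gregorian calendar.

First find the weekday of Aug 24, 1849. Doomsday rule: the anchor day for the 1800s is Friday. For year 49: 49÷12 = 4 r 1, and 1÷4 = 0, so 4+1+0 = 5.
Friday + 5 ≡ Wednesday — that's 1849's doomsday.
In August the doomsday date is Aug 8.
Aug 24 is 16 days after Aug 8; 16 mod 7 = 2, so Wednesday + 2 = Friday.
842 mod 7 = 2, so 842 days after a Friday is Friday + 2 = Sunday.

Sunday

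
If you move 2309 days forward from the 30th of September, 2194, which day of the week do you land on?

Monday

First find the weekday of Sep 30, 2194. Doomsday rule: the anchor day for the 2100s is Sunday. For year 94: 94÷12 = 7 r 10, and 10÷4 = 2, so 7+10+2 = 19.
Sunday + 19 ≡ Friday — that's 2194's doomsday.
In September the doomsday date is Sep 5.
Sep 30 is 25 days after Sep 5; 25 mod 7 = 4, so Friday + 4 = Tuesday.
2309 mod 7 = 6, so 2309 days after a Tuesday is Tuesday + 6 = Monday.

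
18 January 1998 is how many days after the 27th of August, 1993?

Aug 27, 1993 → Aug 27, 1994: 365 days.
Aug 27, 1994 → Aug 27, 1995: 365 days.
Aug 27, 1995 → Aug 27, 1996: 366 days (Feb 29, 1996 is in that span).
Aug 27, 1996 → Aug 27, 1997: 365 days.
Aug 27, 1997 → Sep 27, 1997: 31 days (August has 31).
Sep 27, 1997 → Oct 27, 1997: 30 days (September has 30).
Oct 27, 1997 → Nov 27, 1997: 31 days (October has 31).
Nov 27, 1997 → Dec 27, 1997: 30 days (November has 30).
Dec 27, 1997 → Jan 18, 1998: 22 days.
Total: 1605 days.

1605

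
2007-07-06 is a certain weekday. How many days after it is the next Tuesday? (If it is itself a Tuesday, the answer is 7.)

Jul 6, 2007 is a Friday.
From Friday to the next Tuesday is 4 days.

4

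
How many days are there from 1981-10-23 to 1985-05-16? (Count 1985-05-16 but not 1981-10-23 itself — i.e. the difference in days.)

Oct 23, 1981 → Oct 23, 1982: 365 days.
Oct 23, 1982 → Oct 23, 1983: 365 days.
Oct 23, 1983 → Oct 23, 1984: 366 days (Feb 29, 1984 is in that span).
Oct 23, 1984 → Nov 23, 1984: 31 days (October has 31).
Nov 23, 1984 → Dec 23, 1984: 30 days (November has 30).
Dec 23, 1984 → Jan 23, 1985: 31 days (December has 31).
Jan 23, 1985 → Feb 23, 1985: 31 days (January has 31).
Feb 23, 1985 → Mar 23, 1985: 28 days (February has 28).
Mar 23, 1985 → Apr 23, 1985: 31 days (March has 31).
Apr 23, 1985 → May 16, 1985: 23 days.
Total: 1301 days.

1301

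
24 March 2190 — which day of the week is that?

Wednesday

Doomsday rule: the anchor day for the 2100s is Sunday. For year 90: 90÷12 = 7 r 6, and 6÷4 = 1, so 7+6+1 = 14.
Sunday + 14 ≡ Sunday — that's 2190's doomsday.
In March the doomsday date is Mar 14.
Mar 24 is 10 days after Mar 14; 10 mod 7 = 3, so Sunday + 3 = Wednesday.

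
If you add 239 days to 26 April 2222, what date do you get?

December 21, 2222

Apr has 30 days: +5 → May 1, 2222 (234 left).
May has 31 days: +31 → Jun 1, 2222 (203 left).
Jun has 30 days: +30 → Jul 1, 2222 (173 left).
Jul has 31 days: +31 → Aug 1, 2222 (142 left).
Aug has 31 days: +31 → Sep 1, 2222 (111 left).
Sep has 30 days: +30 → Oct 1, 2222 (81 left).
Oct has 31 days: +31 → Nov 1, 2222 (50 left).
Nov has 30 days: +30 → Dec 1, 2222 (20 left).
+20 → Dec 21, 2222.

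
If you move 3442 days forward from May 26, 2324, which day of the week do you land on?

Saturday

First find the weekday of May 26, 2324. Doomsday rule: the anchor day for the 2300s is Wednesday. For year 24: 24÷12 = 2 r 0, and 0÷4 = 0, so 2+0+0 = 2.
Wednesday + 2 ≡ Friday — that's 2324's doomsday.
In May the doomsday date is May 9.
May 26 is 17 days after May 9; 17 mod 7 = 3, so Friday + 3 = Monday.
3442 mod 7 = 5, so 3442 days after a Monday is Monday + 5 = Saturday.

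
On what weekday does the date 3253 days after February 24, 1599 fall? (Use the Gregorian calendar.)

First find the weekday of Feb 24, 1599. Doomsday rule: the anchor day for the 1500s is Wednesday. For year 99: 99÷12 = 8 r 3, and 3÷4 = 0, so 8+3+0 = 11.
Wednesday + 11 ≡ Sunday — that's 1599's doomsday.
In February the doomsday date is Feb 28 (1599 is not a leap year).
Feb 24 is 4 days before Feb 28; 4 mod 7 = 4, so Sunday − 4 = Wednesday.
3253 mod 7 = 5, so 3253 days after a Wednesday is Wednesday + 5 = Monday.

Monday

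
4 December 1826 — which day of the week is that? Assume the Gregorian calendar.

Doomsday rule: the anchor day for the 1800s is Friday. For year 26: 26÷12 = 2 r 2, and 2÷4 = 0, so 2+2+0 = 4.
Friday + 4 ≡ Tuesday — that's 1826's doomsday.
In December the doomsday date is Dec 12.
Dec 4 is 8 days before Dec 12; 8 mod 7 = 1, so Tuesday − 1 = Monday.

Monday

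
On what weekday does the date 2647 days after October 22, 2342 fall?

Friday

First find the weekday of Oct 22, 2342. Doomsday rule: the anchor day for the 2300s is Wednesday. For year 42: 42÷12 = 3 r 6, and 6÷4 = 1, so 3+6+1 = 10.
Wednesday + 10 ≡ Saturday — that's 2342's doomsday.
In October the doomsday date is Oct 10.
Oct 22 is 12 days after Oct 10; 12 mod 7 = 5, so Saturday + 5 = Thursday.
2647 mod 7 = 1, so 2647 days after a Thursday is Thursday + 1 = Friday.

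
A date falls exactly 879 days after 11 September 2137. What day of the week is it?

First find the weekday of Sep 11, 2137. Doomsday rule: the anchor day for the 2100s is Sunday. For year 37: 37÷12 = 3 r 1, and 1÷4 = 0, so 3+1+0 = 4.
Sunday + 4 ≡ Thursday — that's 2137's doomsday.
In September the doomsday date is Sep 5.
Sep 11 is 6 days after Sep 5; 6 mod 7 = 6, so Thursday + 6 = Wednesday.
879 mod 7 = 4, so 879 days after a Wednesday is Wednesday + 4 = Sunday.

Sunday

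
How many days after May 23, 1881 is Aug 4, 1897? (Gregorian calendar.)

5917

May 23, 1881 → May 23, 1882: 365 days.
May 23, 1882 → May 23, 1883: 365 days.
May 23, 1883 → May 23, 1884: 366 days (Feb 29, 1884 is in that span).
May 23, 1884 → May 23, 1885: 365 days.
May 23, 1885 → May 23, 1886: 365 days.
May 23, 1886 → May 23, 1887: 365 days.
May 23, 1887 → May 23, 1888: 366 days (Feb 29, 1888 is in that span).
May 23, 1888 → May 23, 1889: 365 days.
May 23, 1889 → May 23, 1890: 365 days.
May 23, 1890 → May 23, 1891: 365 days.
May 23, 1891 → May 23, 1892: 366 days (Feb 29, 1892 is in that span).
May 23, 1892 → May 23, 1893: 365 days.
May 23, 1893 → May 23, 1894: 365 days.
May 23, 1894 → May 23, 1895: 365 days.
May 23, 1895 → May 23, 1896: 366 days (Feb 29, 1896 is in that span).
May 23, 1896 → May 23, 1897: 365 days.
May 23, 1897 → Jun 23, 1897: 31 days (May has 31).
Jun 23, 1897 → Jul 23, 1897: 30 days (June has 30).
Jul 23, 1897 → Aug 4, 1897: 12 days.
Total: 5917 days.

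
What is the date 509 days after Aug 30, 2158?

+365 (one year) → Aug 30, 2159 (144 left).
Aug has 31 days: +2 → Sep 1, 2159 (142 left).
Sep has 30 days: +30 → Oct 1, 2159 (112 left).
Oct has 31 days: +31 → Nov 1, 2159 (81 left).
Nov has 30 days: +30 → Dec 1, 2159 (51 left).
Dec has 31 days: +31 → Jan 1, 2160 (20 left).
+20 → Jan 21, 2160.

January 21, 2160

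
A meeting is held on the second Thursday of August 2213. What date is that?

August 1, 2213 is a Sunday.
The first Thursday is therefore August 5 (4 days later).
The second Thursday is 5 + 1×7 = August 12.

August 12, 2213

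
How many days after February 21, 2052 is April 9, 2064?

Feb 21, 2052 → Feb 21, 2053: 366 days (Feb 29, 2052 is in that span).
Feb 21, 2053 → Feb 21, 2054: 365 days.
Feb 21, 2054 → Feb 21, 2055: 365 days.
Feb 21, 2055 → Feb 21, 2056: 365 days.
Feb 21, 2056 → Feb 21, 2057: 366 days (Feb 29, 2056 is in that span).
Feb 21, 2057 → Feb 21, 2058: 365 days.
Feb 21, 2058 → Feb 21, 2059: 365 days.
Feb 21, 2059 → Feb 21, 2060: 365 days.
Feb 21, 2060 → Feb 21, 2061: 366 days (Feb 29, 2060 is in that span).
Feb 21, 2061 → Feb 21, 2062: 365 days.
Feb 21, 2062 → Feb 21, 2063: 365 days.
Feb 21, 2063 → Feb 21, 2064: 365 days.
Feb 21, 2064 → Mar 21, 2064: 29 days (February has 29).
Mar 21, 2064 → Apr 9, 2064: 19 days.
Total: 4431 days.

4431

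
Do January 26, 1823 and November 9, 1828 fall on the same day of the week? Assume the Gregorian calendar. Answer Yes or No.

From Jan 26, 1823 to Nov 9, 1828 is 2114 days.
2114 mod 7 = 0, so they are the same weekday.
(Jan 26, 1823 is a Sunday; Nov 9, 1828 is a Sunday.)

Yes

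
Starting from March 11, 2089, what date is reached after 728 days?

+365 (one year) → Mar 11, 2090 (363 left).
Mar has 31 days: +21 → Apr 1, 2090 (342 left).
Apr has 30 days: +30 → May 1, 2090 (312 left).
May has 31 days: +31 → Jun 1, 2090 (281 left).
Jun has 30 days: +30 → Jul 1, 2090 (251 left).
Jul has 31 days: +31 → Aug 1, 2090 (220 left).
Aug has 31 days: +31 → Sep 1, 2090 (189 left).
Sep has 30 days: +30 → Oct 1, 2090 (159 left).
Oct has 31 days: +31 → Nov 1, 2090 (128 left).
Nov has 30 days: +30 → Dec 1, 2090 (98 left).
Dec has 31 days: +31 → Jan 1, 2091 (67 left).
Jan has 31 days: +31 → Feb 1, 2091 (36 left).
Feb has 28 days: +28 → Mar 1, 2091 (8 left).
+8 → Mar 9, 2091.

March 9, 2091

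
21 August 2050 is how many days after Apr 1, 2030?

7447

Apr 1, 2030 → Apr 1, 2031: 365 days.
Apr 1, 2031 → Apr 1, 2032: 366 days (Feb 29, 2032 is in that span).
Apr 1, 2032 → Apr 1, 2033: 365 days.
Apr 1, 2033 → Apr 1, 2034: 365 days.
Apr 1, 2034 → Apr 1, 2035: 365 days.
Apr 1, 2035 → Apr 1, 2036: 366 days (Feb 29, 2036 is in that span).
Apr 1, 2036 → Apr 1, 2037: 365 days.
Apr 1, 2037 → Apr 1, 2038: 365 days.
Apr 1, 2038 → Apr 1, 2039: 365 days.
Apr 1, 2039 → Apr 1, 2040: 366 days (Feb 29, 2040 is in that span).
Apr 1, 2040 → Apr 1, 2041: 365 days.
Apr 1, 2041 → Apr 1, 2042: 365 days.
Apr 1, 2042 → Apr 1, 2043: 365 days.
Apr 1, 2043 → Apr 1, 2044: 366 days (Feb 29, 2044 is in that span).
Apr 1, 2044 → Apr 1, 2045: 365 days.
Apr 1, 2045 → Apr 1, 2046: 365 days.
Apr 1, 2046 → Apr 1, 2047: 365 days.
Apr 1, 2047 → Apr 1, 2048: 366 days (Feb 29, 2048 is in that span).
Apr 1, 2048 → Apr 1, 2049: 365 days.
Apr 1, 2049 → Apr 1, 2050: 365 days.
Apr 1, 2050 → May 1, 2050: 30 days (April has 30).
May 1, 2050 → Jun 1, 2050: 31 days (May has 31).
Jun 1, 2050 → Jul 1, 2050: 30 days (June has 30).
Jul 1, 2050 → Aug 1, 2050: 31 days (July has 31).
Aug 1, 2050 → Aug 21, 2050: 20 days.
Total: 7447 days.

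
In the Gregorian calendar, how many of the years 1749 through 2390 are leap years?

Multiples of 4 in [1749,2390]: 160.
Of those, multiples of 100: 6 (not leap unless ÷400).
Multiples of 400: 1.
Leap years = 160 − 6 + 1 = 155.

155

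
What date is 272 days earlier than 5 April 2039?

−5 → Mar 31, 2039 (end of Mar, 31 days; 267 left).
−31 → Feb 28, 2039 (end of Feb, 28 days; 236 left).
−28 → Jan 31, 2039 (end of Jan, 31 days; 208 left).
−31 → Dec 31, 2038 (end of Dec, 31 days; 177 left).
−31 → Nov 30, 2038 (end of Nov, 30 days; 146 left).
−30 → Oct 31, 2038 (end of Oct, 31 days; 116 left).
−31 → Sep 30, 2038 (end of Sep, 30 days; 85 left).
−30 → Aug 31, 2038 (end of Aug, 31 days; 55 left).
−31 → Jul 31, 2038 (end of Jul, 31 days; 24 left).
−24 → Jul 7, 2038.

July 7, 2038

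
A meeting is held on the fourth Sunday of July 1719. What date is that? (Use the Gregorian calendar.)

July 23, 1719

July 1, 1719 is a Saturday.
The first Sunday is therefore July 2 (1 days later).
The fourth Sunday is 2 + 3×7 = July 23.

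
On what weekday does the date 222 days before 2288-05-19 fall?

First find the weekday of May 19, 2288. Doomsday rule: the anchor day for the 2200s is Friday. For year 88: 88÷12 = 7 r 4, and 4÷4 = 1, so 7+4+1 = 12.
Friday + 12 ≡ Wednesday — that's 2288's doomsday.
In May the doomsday date is May 9.
May 19 is 10 days after May 9; 10 mod 7 = 3, so Wednesday + 3 = Saturday.
222 mod 7 = 5, so 222 days before a Saturday is Saturday − 5 = Monday.

Monday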